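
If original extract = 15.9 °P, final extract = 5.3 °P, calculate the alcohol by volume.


SG = 259/(259 − P);  ABV = (OG − FG)·131.25
OG = 259/(259 − 15.9) = 1.0654
FG = 259/(259 − 5.3) = 1.0209
ABV = (1.0654 − 1.0209)·131.25

5.8425 % ABV


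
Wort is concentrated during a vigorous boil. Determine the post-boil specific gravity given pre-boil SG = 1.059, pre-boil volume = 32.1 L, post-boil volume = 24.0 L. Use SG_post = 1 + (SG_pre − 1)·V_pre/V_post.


pts_pre = (1.059 − 1)·1000 = 59.0000
pts_post = 59.0000·32.1/24.0 = 78.9125
SG_post = 1 + 78.9125/1000

1.0789


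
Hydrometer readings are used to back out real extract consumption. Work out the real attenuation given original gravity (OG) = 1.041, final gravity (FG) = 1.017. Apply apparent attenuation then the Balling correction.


AA = (OG−FG)/(OG−1)·100;  RA = AA·0.8192
AA = (1.041 − 1.017)/(1.041 − 1)·100 = 58.5366
RA = 58.5366·0.8192

47.9532 %


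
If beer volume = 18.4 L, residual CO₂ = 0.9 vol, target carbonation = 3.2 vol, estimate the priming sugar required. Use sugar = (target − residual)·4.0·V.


sugar = (3.2 − 0.9)·4.0·18.4

169.2800 g


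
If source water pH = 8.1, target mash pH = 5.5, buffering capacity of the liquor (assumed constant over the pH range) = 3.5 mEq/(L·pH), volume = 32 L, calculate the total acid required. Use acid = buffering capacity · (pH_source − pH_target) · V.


acid = 3.5 · (8.1 − 5.5) · 32

291.2000 mEq


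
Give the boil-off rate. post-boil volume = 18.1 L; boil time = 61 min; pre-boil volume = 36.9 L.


rate = (V_pre − V_post) / (t_min/60)
rate = (36.9 − 18.1) / (61/60)

18.4918 L/hr


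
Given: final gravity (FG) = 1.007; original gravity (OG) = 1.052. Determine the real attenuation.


AA = (OG−FG)/(OG−1)·100;  RA = AA·0.8192
AA = (1.052 − 1.007)/(1.052 − 1)·100 = 86.5385
RA = 86.5385·0.8192

70.8923 %


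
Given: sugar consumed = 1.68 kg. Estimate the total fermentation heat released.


Q = m_sugar · 590 kJ/kg
Q = 1.68 · 590

991.2000 kJ


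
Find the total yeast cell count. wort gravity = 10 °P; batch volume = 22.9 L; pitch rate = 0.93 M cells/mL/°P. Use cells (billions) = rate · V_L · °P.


cells = 0.93 · 22.9 · 10

212.9700 billion cells


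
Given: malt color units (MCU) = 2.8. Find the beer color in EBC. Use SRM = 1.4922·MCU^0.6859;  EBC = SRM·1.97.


SRM = 1.4922·2.8^0.6859 = 3.0237
EBC = 3.0237·1.97

5.9566 EBC


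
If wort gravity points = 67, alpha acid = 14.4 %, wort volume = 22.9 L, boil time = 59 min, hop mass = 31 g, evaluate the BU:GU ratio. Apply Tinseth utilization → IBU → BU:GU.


U = 1.65·0.000125^(GP/1000)·(1−e^(−0.04t))/4.15;  IBU = (α/100)·m·U·1000/V;  BU:GU = IBU/GP
U = 1.65·0.000125^(67/1000)·(1−e^(−0.04·59))/4.15 = 0.1972
IBU = (14.4/100)·31·0.1972·1000/22.9 = 38.4365
BU:GU = 38.4365/67

0.5737


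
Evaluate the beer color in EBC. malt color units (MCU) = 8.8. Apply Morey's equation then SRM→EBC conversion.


SRM = 1.4922·MCU^0.6859;  EBC = SRM·1.97
SRM = 1.4922·8.8^0.6859 = 6.6320
EBC = 6.6320·1.97

13.0651 EBC


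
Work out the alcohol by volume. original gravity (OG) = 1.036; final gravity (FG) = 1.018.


ABV = (OG − FG) · 131.25
ABV = (1.036 − 1.018) · 131.25

2.3625 % ABV


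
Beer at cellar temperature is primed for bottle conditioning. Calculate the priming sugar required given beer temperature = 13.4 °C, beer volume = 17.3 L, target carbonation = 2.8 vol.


residual = 14.695·(0.01821 + 0.09011·e^(−0.04·T));  sugar = (target − residual)·4.0·V
residual = 14.695·(0.01821 + 0.09011·e^(−0.04·13.4)) = 1.0423
sugar = (2.8 − 1.0423)·4.0·17.3

121.6298 g


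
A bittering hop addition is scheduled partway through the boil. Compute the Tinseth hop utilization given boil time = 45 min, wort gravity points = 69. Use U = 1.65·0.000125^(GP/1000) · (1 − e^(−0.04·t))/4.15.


bigness = 1.65·0.000125^(69/1000) = 0.8875
boil_factor = (1 − e^(−0.04·45))/4.15 = 0.2011
U = 0.8875 · 0.2011

0.1785


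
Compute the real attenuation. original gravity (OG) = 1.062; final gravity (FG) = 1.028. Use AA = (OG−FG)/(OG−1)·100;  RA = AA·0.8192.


AA = (1.062 − 1.028)/(1.062 − 1)·100 = 54.8387
RA = 54.8387·0.8192

44.9239 %


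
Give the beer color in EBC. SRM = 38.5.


EBC = SRM · 1.97
EBC = 38.5 · 1.97

75.8450 EBC


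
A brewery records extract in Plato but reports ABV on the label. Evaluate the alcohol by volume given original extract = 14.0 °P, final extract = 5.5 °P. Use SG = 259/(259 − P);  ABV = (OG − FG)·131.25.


OG = 259/(259 − 14.0) = 1.0571
FG = 259/(259 − 5.5) = 1.0217
ABV = (1.0571 − 1.0217)·131.25

4.6524 % ABV


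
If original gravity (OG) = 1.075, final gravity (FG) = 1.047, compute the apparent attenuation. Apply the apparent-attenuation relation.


AA = (OG − FG)/(OG − 1) · 100
AA = (1.075 − 1.047)/(1.075 − 1) · 100

37.3333 %


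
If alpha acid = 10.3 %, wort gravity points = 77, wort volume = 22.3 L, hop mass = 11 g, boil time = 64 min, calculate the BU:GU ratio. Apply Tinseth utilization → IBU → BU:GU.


U = 1.65·0.000125^(GP/1000)·(1−e^(−0.04t))/4.15;  IBU = (α/100)·m·U·1000/V;  BU:GU = IBU/GP
U = 1.65·0.000125^(77/1000)·(1−e^(−0.04·64))/4.15 = 0.1836
IBU = (10.3/100)·11·0.1836·1000/22.3 = 9.3300
BU:GU = 9.3300/77

0.1212


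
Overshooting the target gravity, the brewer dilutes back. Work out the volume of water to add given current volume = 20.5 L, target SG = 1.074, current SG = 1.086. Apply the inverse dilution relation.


V_water = V·((SG_curr − 1)/(SG_target − 1) − 1)
V_water = 20.5·((1.086 − 1)/(1.074 − 1) − 1)

3.3243 L


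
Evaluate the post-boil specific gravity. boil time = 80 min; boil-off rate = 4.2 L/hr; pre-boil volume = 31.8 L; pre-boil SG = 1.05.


V_post = V_pre − rate·(t/60);  SG_post = 1 + (SG_pre−1)·V_pre/V_post
V_post = 31.8 − 4.2·(80/60) = 26.2000
SG_post = 1 + (1.05 − 1)·31.8/26.2000

1.0607


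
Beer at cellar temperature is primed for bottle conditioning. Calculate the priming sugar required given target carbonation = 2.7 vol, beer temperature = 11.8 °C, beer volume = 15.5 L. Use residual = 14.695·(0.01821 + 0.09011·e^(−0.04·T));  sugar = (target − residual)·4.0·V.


residual = 14.695·(0.01821 + 0.09011·e^(−0.04·11.8)) = 1.0935
sugar = (2.7 − 1.0935)·4.0·15.5

99.5999 g


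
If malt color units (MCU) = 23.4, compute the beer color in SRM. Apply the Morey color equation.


SRM = 1.4922 · MCU^0.6859
SRM = 1.4922 · 23.4^0.6859

12.9710 SRM


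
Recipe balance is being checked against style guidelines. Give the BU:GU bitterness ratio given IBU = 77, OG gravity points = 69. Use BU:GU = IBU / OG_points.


BU:GU = 77 / 69

1.1159


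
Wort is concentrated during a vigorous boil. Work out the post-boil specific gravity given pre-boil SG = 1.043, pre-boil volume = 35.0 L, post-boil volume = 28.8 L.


SG_post = 1 + (SG_pre − 1)·V_pre/V_post
pts_pre = (1.043 − 1)·1000 = 43.0000
pts_post = 43.0000·35.0/28.8 = 52.2569
SG_post = 1 + 52.2569/1000

1.0523


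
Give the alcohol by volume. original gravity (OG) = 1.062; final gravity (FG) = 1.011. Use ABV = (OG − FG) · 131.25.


ABV = (1.062 − 1.011) · 131.25

6.6938 % ABV


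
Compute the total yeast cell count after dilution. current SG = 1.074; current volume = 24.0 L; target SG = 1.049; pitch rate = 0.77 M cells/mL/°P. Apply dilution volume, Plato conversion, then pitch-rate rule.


V_w = V·((SG_c−1)/(SG_t−1)−1);  °P = 259 − 259/SG_t;  cells = rate·(V+V_w)·°P
V_w = 24.0·((1.074−1)/(1.049−1)−1) = 12.2449
V_final = 24.0 + 12.2449 = 36.2449
°P = 259 − 259/1.049 = 12.0982
cells = 0.77·36.2449·12.0982

337.6432 billion cells


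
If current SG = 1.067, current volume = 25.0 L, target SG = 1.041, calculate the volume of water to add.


V_water = V·((SG_curr − 1)/(SG_target − 1) − 1)
V_water = 25.0·((1.067 − 1)/(1.041 − 1) − 1)

15.8537 L


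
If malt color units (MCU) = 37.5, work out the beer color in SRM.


SRM = 1.4922 · MCU^0.6859
SRM = 1.4922 · 37.5^0.6859

17.9248 SRM


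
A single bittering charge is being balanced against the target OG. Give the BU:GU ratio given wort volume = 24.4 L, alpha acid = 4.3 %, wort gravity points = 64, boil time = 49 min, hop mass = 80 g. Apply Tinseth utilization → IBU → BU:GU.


U = 1.65·0.000125^(GP/1000)·(1−e^(−0.04t))/4.15;  IBU = (α/100)·m·U·1000/V;  BU:GU = IBU/GP
U = 1.65·0.000125^(64/1000)·(1−e^(−0.04·49))/4.15 = 0.1922
IBU = (4.3/100)·80·0.1922·1000/24.4 = 27.0939
BU:GU = 27.0939/64

0.4233


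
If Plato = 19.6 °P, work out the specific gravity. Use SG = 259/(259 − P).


SG = 259/(259 − 19.6)

1.0819


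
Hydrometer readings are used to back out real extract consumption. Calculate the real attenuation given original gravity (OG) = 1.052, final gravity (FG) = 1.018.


AA = (OG−FG)/(OG−1)·100;  RA = AA·0.8192
AA = (1.052 − 1.018)/(1.052 − 1)·100 = 65.3846
RA = 65.3846·0.8192

53.5631 %


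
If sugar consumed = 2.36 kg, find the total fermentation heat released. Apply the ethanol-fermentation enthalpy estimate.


Q = m_sugar · 590 kJ/kg
Q = 2.36 · 590

1392.4000 kJ


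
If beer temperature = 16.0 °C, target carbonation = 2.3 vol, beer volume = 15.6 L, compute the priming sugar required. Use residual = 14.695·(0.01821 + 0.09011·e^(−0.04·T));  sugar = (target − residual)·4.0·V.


residual = 14.695·(0.01821 + 0.09011·e^(−0.04·16.0)) = 0.9658
sugar = (2.3 − 0.9658)·4.0·15.6

83.2529 g


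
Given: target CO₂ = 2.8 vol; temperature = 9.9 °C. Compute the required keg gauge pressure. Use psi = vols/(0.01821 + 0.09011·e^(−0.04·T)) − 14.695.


psi = 2.8/(0.01821 + 0.09011·e^(−0.04·9.9)) − 14.695

20.8134 psi


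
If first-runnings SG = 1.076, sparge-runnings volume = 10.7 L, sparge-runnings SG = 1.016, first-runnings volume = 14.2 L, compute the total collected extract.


total = Σ (SG_i − 1)·1000·V_i
first = (1.076 − 1)·1000·14.2 = 1079.2000
sparge = (1.016 − 1)·1000·10.7 = 171.2000
total = 1079.2000 + 171.2000

1250.4000 gravity·L


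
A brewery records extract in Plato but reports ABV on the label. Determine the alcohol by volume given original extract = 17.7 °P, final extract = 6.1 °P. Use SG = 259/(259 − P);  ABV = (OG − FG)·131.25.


OG = 259/(259 − 17.7) = 1.0734
FG = 259/(259 − 6.1) = 1.0241
ABV = (1.0734 − 1.0241)·131.25

6.4618 % ABV


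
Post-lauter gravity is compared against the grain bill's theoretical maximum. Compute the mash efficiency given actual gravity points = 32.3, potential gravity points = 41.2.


efficiency = actual / potential × 100
efficiency = 32.3 / 41.2 × 100

78.3981 %


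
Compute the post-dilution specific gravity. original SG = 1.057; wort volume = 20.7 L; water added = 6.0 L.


SG_new = 1 + (SG_old − 1)·V_old/(V_old + V_water)
pts = (1.057 − 1)·1000·20.7/(20.7 + 6.0) = 44.1910
SG_new = 1 + 44.1910/1000

1.0442


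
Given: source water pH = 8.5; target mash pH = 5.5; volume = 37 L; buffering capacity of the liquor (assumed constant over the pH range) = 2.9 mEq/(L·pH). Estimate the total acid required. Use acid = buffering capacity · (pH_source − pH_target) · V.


acid = 2.9 · (8.5 − 5.5) · 37

321.9000 mEq


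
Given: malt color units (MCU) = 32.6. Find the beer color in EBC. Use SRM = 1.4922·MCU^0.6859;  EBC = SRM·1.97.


SRM = 1.4922·32.6^0.6859 = 16.2833
EBC = 16.2833·1.97

32.0781 EBC


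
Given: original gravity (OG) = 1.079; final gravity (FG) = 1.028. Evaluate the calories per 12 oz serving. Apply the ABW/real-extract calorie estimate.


ABW = (OG−FG)·131.25·0.79/FG;  °P = 259 − 259/SG (for OG→OE and FG→AE);  RE = 0.1808·OE + 0.8192·AE;  Cal = (6.9·ABW + 4·(RE−0.1))·FG·3.55
ABW = (1.079 − 1.028)·131.25·0.79/1.028 = 5.1440
OE = 259 − 259/1.079 = 18.9629 °P
AE = 259 − 259/1.028 = 7.0545 °P
RE = 0.1808·18.9629 + 0.8192·7.0545 = 9.2075 °P
Cal = (6.9·5.1440 + 4·(9.2075−0.1))·1.028·3.55

262.4791 kcal


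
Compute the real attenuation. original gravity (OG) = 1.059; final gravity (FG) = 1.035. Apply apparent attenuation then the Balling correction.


AA = (OG−FG)/(OG−1)·100;  RA = AA·0.8192
AA = (1.059 − 1.035)/(1.059 − 1)·100 = 40.6780
RA = 40.6780·0.8192

33.3234 %


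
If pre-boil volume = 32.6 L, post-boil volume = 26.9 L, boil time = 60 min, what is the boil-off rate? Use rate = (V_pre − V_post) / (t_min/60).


rate = (32.6 − 26.9) / (60/60)

5.7000 L/hr


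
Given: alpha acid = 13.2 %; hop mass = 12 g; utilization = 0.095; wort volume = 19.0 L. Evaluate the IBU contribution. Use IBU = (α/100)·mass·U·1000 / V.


IBU = (13.2/100)·12·0.095·1000 / 19.0

7.9200 IBU


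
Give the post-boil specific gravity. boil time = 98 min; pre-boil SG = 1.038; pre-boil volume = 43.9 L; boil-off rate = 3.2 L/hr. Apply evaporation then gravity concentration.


V_post = V_pre − rate·(t/60);  SG_post = 1 + (SG_pre−1)·V_pre/V_post
V_post = 43.9 − 3.2·(98/60) = 38.6733
SG_post = 1 + (1.038 − 1)·43.9/38.6733

1.0431


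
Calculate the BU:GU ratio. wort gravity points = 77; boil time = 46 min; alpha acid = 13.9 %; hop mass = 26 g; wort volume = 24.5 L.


U = 1.65·0.000125^(GP/1000)·(1−e^(−0.04t))/4.15;  IBU = (α/100)·m·U·1000/V;  BU:GU = IBU/GP
U = 1.65·0.000125^(77/1000)·(1−e^(−0.04·46))/4.15 = 0.1674
IBU = (13.9/100)·26·0.1674·1000/24.5 = 24.6951
BU:GU = 24.6951/77

0.3207


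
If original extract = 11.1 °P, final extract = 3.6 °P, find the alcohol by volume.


SG = 259/(259 − P);  ABV = (OG − FG)·131.25
OG = 259/(259 − 11.1) = 1.0448
FG = 259/(259 − 3.6) = 1.0141
ABV = (1.0448 − 1.0141)·131.25

4.0268 % ABV


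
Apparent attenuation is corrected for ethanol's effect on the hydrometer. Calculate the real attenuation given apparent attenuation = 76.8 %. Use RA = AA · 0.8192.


RA = 76.8 · 0.8192

62.9146 %


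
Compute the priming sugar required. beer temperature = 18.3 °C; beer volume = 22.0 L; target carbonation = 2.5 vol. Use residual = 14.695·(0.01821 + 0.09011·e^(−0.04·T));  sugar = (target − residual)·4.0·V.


residual = 14.695·(0.01821 + 0.09011·e^(−0.04·18.3)) = 0.9044
sugar = (2.5 − 0.9044)·4.0·22.0

140.4085 g


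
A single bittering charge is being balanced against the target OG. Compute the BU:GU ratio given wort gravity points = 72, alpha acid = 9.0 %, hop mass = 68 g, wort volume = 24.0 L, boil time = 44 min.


U = 1.65·0.000125^(GP/1000)·(1−e^(−0.04t))/4.15;  IBU = (α/100)·m·U·1000/V;  BU:GU = IBU/GP
U = 1.65·0.000125^(72/1000)·(1−e^(−0.04·44))/4.15 = 0.1724
IBU = (9.0/100)·68·0.1724·1000/24.0 = 43.9501
BU:GU = 43.9501/72

0.6104


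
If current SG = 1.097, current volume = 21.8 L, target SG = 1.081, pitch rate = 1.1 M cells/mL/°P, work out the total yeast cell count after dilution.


V_w = V·((SG_c−1)/(SG_t−1)−1);  °P = 259 − 259/SG_t;  cells = rate·(V+V_w)·°P
V_w = 21.8·((1.097−1)/(1.081−1)−1) = 4.3062
V_final = 21.8 + 4.3062 = 26.1062
°P = 259 − 259/1.081 = 19.4070
cells = 1.1·26.1062·19.4070

557.3076 billion cells


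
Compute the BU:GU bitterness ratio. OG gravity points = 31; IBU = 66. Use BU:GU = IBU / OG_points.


BU:GU = 66 / 31

2.1290


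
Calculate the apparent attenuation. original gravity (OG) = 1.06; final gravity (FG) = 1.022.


AA = (OG − FG)/(OG − 1) · 100
AA = (1.06 − 1.022)/(1.06 − 1) · 100

63.3333 %


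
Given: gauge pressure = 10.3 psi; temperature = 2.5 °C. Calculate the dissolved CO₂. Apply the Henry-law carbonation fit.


vols = (P + 14.695)·(0.01821 + 0.09011·e^(−0.04·T))
vols = (10.3 + 14.695)·(0.01821 + 0.09011·e^(−0.04·2.5))

2.4931 volumes


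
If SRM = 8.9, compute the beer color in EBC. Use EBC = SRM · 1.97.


EBC = 8.9 · 1.97

17.5330 EBC


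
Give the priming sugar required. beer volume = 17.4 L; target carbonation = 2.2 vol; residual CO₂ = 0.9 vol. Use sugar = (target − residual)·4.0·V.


sugar = (2.2 − 0.9)·4.0·17.4

90.4800 g


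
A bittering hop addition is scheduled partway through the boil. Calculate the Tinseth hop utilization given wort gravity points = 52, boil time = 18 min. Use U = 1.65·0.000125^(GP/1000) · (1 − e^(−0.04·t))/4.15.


bigness = 1.65·0.000125^(52/1000) = 1.0340
boil_factor = (1 − e^(−0.04·18))/4.15 = 0.1237
U = 1.0340 · 0.1237

0.1279


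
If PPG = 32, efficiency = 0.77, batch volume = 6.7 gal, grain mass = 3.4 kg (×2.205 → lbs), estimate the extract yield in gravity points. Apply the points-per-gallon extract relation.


points = lbs × PPG × eff / vol
lbs = 3.4 × 2.205 = 7.4970
points = 7.4970 × 32 × 0.77 / 6.7

27.5711 points


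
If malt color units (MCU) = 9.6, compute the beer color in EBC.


SRM = 1.4922·MCU^0.6859;  EBC = SRM·1.97
SRM = 1.4922·9.6^0.6859 = 7.0399
EBC = 7.0399·1.97

13.8686 EBC


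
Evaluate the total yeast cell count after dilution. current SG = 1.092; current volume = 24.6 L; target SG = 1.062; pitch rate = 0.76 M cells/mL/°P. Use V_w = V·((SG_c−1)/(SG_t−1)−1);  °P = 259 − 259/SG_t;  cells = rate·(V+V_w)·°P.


V_w = 24.6·((1.092−1)/(1.062−1)−1) = 11.9032
V_final = 24.6 + 11.9032 = 36.5032
°P = 259 − 259/1.062 = 15.1205
cells = 0.76·36.5032·15.1205

419.4805 billion cells


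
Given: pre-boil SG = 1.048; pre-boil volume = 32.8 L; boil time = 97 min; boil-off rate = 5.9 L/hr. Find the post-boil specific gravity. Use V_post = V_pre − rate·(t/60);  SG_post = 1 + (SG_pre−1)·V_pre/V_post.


V_post = 32.8 − 5.9·(97/60) = 23.2617
SG_post = 1 + (1.048 − 1)·32.8/23.2617

1.0677


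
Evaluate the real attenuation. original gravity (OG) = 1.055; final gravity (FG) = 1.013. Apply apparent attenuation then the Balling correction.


AA = (OG−FG)/(OG−1)·100;  RA = AA·0.8192
AA = (1.055 − 1.013)/(1.055 − 1)·100 = 76.3636
RA = 76.3636·0.8192

62.5571 %


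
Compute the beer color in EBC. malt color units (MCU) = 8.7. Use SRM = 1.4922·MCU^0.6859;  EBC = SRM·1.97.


SRM = 1.4922·8.7^0.6859 = 6.5803
EBC = 6.5803·1.97

12.9631 EBC


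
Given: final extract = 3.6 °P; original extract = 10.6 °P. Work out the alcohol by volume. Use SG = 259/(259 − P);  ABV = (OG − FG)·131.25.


OG = 259/(259 − 10.6) = 1.0427
FG = 259/(259 − 3.6) = 1.0141
ABV = (1.0427 − 1.0141)·131.25

3.7508 % ABV


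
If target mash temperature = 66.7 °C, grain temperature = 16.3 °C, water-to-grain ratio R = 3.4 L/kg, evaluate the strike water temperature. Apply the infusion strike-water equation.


T_strike = (0.41/R)·(T_mash − T_grain) + T_mash
T_strike = (0.41/3.4)·(66.7 − 16.3) + 66.7

72.7776 °C


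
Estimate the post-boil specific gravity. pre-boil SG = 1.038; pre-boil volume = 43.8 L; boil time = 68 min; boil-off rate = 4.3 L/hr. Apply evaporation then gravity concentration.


V_post = V_pre − rate·(t/60);  SG_post = 1 + (SG_pre−1)·V_pre/V_post
V_post = 43.8 − 4.3·(68/60) = 38.9267
SG_post = 1 + (1.038 − 1)·43.8/38.9267

1.0428


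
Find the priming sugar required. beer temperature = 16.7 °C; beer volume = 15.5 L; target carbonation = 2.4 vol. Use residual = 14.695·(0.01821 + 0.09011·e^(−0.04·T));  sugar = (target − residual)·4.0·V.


residual = 14.695·(0.01821 + 0.09011·e^(−0.04·16.7)) = 0.9465
sugar = (2.4 − 0.9465)·4.0·15.5

90.1145 g


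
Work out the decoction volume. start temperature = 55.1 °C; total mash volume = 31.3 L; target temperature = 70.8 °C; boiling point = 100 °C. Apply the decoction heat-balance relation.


V_dec = V_total·(T_target − T_start)/(T_boil − T_start)
V_dec = 31.3·(70.8 − 55.1)/(100 − 55.1)

10.9445 L


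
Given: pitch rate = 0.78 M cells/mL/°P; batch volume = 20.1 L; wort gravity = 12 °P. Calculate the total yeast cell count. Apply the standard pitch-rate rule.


cells (billions) = rate · V_L · °P
cells = 0.78 · 20.1 · 12

188.1360 billion cells


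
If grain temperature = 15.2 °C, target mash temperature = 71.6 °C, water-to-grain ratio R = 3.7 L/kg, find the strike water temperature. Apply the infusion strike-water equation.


T_strike = (0.41/R)·(T_mash − T_grain) + T_mash
T_strike = (0.41/3.7)·(71.6 − 15.2) + 71.6

77.8497 °C


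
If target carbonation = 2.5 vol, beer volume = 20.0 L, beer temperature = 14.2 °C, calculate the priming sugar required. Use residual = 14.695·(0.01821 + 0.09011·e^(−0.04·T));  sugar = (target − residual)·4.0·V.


residual = 14.695·(0.01821 + 0.09011·e^(−0.04·14.2)) = 1.0179
sugar = (2.5 − 1.0179)·4.0·20.0

118.5644 g


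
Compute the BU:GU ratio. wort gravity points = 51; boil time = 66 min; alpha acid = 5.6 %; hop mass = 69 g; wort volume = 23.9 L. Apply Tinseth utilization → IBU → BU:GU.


U = 1.65·0.000125^(GP/1000)·(1−e^(−0.04t))/4.15;  IBU = (α/100)·m·U·1000/V;  BU:GU = IBU/GP
U = 1.65·0.000125^(51/1000)·(1−e^(−0.04·66))/4.15 = 0.2335
IBU = (5.6/100)·69·0.2335·1000/23.9 = 37.7454
BU:GU = 37.7454/51

0.7401


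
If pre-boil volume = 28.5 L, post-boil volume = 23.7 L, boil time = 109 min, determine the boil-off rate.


rate = (V_pre − V_post) / (t_min/60)
rate = (28.5 − 23.7) / (109/60)

2.6422 L/hr


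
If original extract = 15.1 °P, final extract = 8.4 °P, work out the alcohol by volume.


SG = 259/(259 − P);  ABV = (OG − FG)·131.25
OG = 259/(259 − 15.1) = 1.0619
FG = 259/(259 − 8.4) = 1.0335
ABV = (1.0619 − 1.0335)·131.25

3.7263 % ABV


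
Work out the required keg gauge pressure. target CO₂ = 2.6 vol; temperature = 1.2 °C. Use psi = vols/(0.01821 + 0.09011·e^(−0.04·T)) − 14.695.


psi = 2.6/(0.01821 + 0.09011·e^(−0.04·1.2)) − 14.695

10.2817 psi


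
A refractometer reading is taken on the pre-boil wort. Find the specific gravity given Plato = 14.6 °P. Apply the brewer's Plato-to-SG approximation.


SG = 259/(259 − P)
SG = 259/(259 − 14.6)

1.0597


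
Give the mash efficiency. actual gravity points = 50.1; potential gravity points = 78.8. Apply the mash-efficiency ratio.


efficiency = actual / potential × 100
efficiency = 50.1 / 78.8 × 100

63.5787 %


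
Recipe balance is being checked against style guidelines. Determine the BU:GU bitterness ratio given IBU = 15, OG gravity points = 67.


BU:GU = IBU / OG_points
BU:GU = 15 / 67

0.2239


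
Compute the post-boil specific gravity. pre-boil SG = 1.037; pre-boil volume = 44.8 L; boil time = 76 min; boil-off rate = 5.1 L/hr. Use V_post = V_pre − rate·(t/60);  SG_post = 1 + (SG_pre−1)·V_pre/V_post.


V_post = 44.8 − 5.1·(76/60) = 38.3400
SG_post = 1 + (1.037 − 1)·44.8/38.3400

1.0432


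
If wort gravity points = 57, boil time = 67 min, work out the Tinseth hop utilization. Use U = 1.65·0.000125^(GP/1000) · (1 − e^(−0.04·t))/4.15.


bigness = 1.65·0.000125^(57/1000) = 0.9886
boil_factor = (1 − e^(−0.04·67))/4.15 = 0.2244
U = 0.9886 · 0.2244

0.2219


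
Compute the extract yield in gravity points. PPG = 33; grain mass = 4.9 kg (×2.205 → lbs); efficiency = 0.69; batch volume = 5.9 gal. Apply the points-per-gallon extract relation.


points = lbs × PPG × eff / vol
lbs = 4.9 × 2.205 = 10.8045
points = 10.8045 × 33 × 0.69 / 5.9

41.6980 points


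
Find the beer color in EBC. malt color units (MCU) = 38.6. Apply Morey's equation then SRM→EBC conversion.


SRM = 1.4922·MCU^0.6859;  EBC = SRM·1.97
SRM = 1.4922·38.6^0.6859 = 18.2838
EBC = 18.2838·1.97

36.0192 EBC


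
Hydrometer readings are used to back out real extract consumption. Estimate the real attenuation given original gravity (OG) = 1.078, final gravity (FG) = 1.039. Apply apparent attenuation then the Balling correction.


AA = (OG−FG)/(OG−1)·100;  RA = AA·0.8192
AA = (1.078 − 1.039)/(1.078 − 1)·100 = 50.0000
RA = 50.0000·0.8192

40.9600 %


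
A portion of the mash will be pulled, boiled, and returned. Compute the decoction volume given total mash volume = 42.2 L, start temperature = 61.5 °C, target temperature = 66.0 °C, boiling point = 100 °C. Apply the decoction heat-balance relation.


V_dec = V_total·(T_target − T_start)/(T_boil − T_start)
V_dec = 42.2·(66.0 − 61.5)/(100 − 61.5)

4.9325 L


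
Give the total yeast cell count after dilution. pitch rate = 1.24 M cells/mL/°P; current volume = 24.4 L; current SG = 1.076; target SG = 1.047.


V_w = V·((SG_c−1)/(SG_t−1)−1);  °P = 259 − 259/SG_t;  cells = rate·(V+V_w)·°P
V_w = 24.4·((1.076−1)/(1.047−1)−1) = 15.0553
V_final = 24.4 + 15.0553 = 39.4553
°P = 259 − 259/1.047 = 11.6266
cells = 1.24·39.4553·11.6266

568.8244 billion cells


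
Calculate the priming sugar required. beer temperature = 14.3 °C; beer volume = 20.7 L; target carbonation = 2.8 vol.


residual = 14.695·(0.01821 + 0.09011·e^(−0.04·T));  sugar = (target − residual)·4.0·V
residual = 14.695·(0.01821 + 0.09011·e^(−0.04·14.3)) = 1.0149
sugar = (2.8 − 1.0149)·4.0·20.7

147.8022 g


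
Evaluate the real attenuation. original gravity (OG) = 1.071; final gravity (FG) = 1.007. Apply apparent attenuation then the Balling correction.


AA = (OG−FG)/(OG−1)·100;  RA = AA·0.8192
AA = (1.071 − 1.007)/(1.071 − 1)·100 = 90.1408
RA = 90.1408·0.8192

73.8434 %


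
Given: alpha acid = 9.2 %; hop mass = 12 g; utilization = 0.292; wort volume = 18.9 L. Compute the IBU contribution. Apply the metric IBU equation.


IBU = (α/100)·mass·U·1000 / V
IBU = (9.2/100)·12·0.292·1000 / 18.9

17.0565 IBU


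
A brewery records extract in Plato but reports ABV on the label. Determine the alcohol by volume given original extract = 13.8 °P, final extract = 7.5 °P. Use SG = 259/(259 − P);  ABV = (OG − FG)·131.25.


OG = 259/(259 − 13.8) = 1.0563
FG = 259/(259 − 7.5) = 1.0298
ABV = (1.0563 − 1.0298)·131.25

3.4728 % ABV


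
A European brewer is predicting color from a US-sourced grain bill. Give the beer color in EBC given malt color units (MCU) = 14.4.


SRM = 1.4922·MCU^0.6859;  EBC = SRM·1.97
SRM = 1.4922·14.4^0.6859 = 9.2971
EBC = 9.2971·1.97

18.3153 EBC


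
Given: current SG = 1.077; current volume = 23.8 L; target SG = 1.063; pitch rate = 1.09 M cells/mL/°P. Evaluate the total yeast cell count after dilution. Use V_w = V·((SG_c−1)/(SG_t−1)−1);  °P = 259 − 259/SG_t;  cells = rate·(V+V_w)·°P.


V_w = 23.8·((1.077−1)/(1.063−1)−1) = 5.2889
V_final = 23.8 + 5.2889 = 29.0889
°P = 259 − 259/1.063 = 15.3500
cells = 1.09·29.0889·15.3500

486.6993 billion cells


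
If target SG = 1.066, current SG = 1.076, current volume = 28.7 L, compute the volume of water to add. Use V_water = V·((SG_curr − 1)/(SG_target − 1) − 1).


V_water = 28.7·((1.076 − 1)/(1.066 − 1) − 1)

4.3485 L


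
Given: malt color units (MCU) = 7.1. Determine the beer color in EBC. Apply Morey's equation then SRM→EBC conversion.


SRM = 1.4922·MCU^0.6859;  EBC = SRM·1.97
SRM = 1.4922·7.1^0.6859 = 5.7241
EBC = 5.7241·1.97

11.2764 EBC


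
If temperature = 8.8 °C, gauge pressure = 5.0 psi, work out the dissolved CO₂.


vols = (P + 14.695)·(0.01821 + 0.09011·e^(−0.04·T))
vols = (5.0 + 14.695)·(0.01821 + 0.09011·e^(−0.04·8.8))

1.6068 volumes


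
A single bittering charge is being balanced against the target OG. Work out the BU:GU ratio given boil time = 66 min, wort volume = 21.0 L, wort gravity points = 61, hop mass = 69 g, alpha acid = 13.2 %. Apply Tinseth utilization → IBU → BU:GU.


U = 1.65·0.000125^(GP/1000)·(1−e^(−0.04t))/4.15;  IBU = (α/100)·m·U·1000/V;  BU:GU = IBU/GP
U = 1.65·0.000125^(61/1000)·(1−e^(−0.04·66))/4.15 = 0.2134
IBU = (13.2/100)·69·0.2134·1000/21.0 = 92.5546
BU:GU = 92.5546/61

1.5173


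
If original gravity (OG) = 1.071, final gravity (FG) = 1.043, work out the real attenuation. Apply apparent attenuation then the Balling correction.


AA = (OG−FG)/(OG−1)·100;  RA = AA·0.8192
AA = (1.071 − 1.043)/(1.071 − 1)·100 = 39.4366
RA = 39.4366·0.8192

32.3065 %


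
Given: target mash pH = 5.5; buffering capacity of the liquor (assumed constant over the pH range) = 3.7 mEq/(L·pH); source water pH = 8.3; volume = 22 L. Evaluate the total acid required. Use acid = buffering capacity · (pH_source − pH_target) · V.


acid = 3.7 · (8.3 − 5.5) · 22

227.9200 mEq


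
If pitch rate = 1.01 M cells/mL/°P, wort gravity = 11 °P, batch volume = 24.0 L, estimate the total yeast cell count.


cells (billions) = rate · V_L · °P
cells = 1.01 · 24.0 · 11

266.6400 billion cells


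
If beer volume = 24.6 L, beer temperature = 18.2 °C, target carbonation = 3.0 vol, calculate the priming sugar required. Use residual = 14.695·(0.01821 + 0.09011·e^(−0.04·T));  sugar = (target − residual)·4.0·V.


residual = 14.695·(0.01821 + 0.09011·e^(−0.04·18.2)) = 0.9070
sugar = (3.0 − 0.9070)·4.0·24.6

205.9511 g


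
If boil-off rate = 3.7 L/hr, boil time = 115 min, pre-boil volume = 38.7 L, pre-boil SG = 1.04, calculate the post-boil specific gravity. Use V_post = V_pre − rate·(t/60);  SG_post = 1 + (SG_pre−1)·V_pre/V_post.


V_post = 38.7 − 3.7·(115/60) = 31.6083
SG_post = 1 + (1.04 − 1)·38.7/31.6083

1.0490


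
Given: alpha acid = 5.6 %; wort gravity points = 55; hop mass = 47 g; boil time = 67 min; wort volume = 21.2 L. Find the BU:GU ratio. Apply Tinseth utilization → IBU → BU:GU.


U = 1.65·0.000125^(GP/1000)·(1−e^(−0.04t))/4.15;  IBU = (α/100)·m·U·1000/V;  BU:GU = IBU/GP
U = 1.65·0.000125^(55/1000)·(1−e^(−0.04·67))/4.15 = 0.2259
IBU = (5.6/100)·47·0.2259·1000/21.2 = 28.0459
BU:GU = 28.0459/55

0.5099


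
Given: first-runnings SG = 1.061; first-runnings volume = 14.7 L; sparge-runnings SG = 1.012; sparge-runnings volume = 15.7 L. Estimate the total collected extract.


total = Σ (SG_i − 1)·1000·V_i
first = (1.061 − 1)·1000·14.7 = 896.7000
sparge = (1.012 − 1)·1000·15.7 = 188.4000
total = 896.7000 + 188.4000

1085.1000 gravity·L


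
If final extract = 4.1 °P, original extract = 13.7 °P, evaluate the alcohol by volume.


SG = 259/(259 − P);  ABV = (OG − FG)·131.25
OG = 259/(259 − 13.7) = 1.0558
FG = 259/(259 − 4.1) = 1.0161
ABV = (1.0558 − 1.0161)·131.25

5.2192 % ABV


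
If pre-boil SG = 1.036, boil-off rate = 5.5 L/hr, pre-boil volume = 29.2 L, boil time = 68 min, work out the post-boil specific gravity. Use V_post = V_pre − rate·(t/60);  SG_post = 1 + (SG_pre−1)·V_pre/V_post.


V_post = 29.2 − 5.5·(68/60) = 22.9667
SG_post = 1 + (1.036 − 1)·29.2/22.9667

1.0458


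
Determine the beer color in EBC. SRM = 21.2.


EBC = SRM · 1.97
EBC = 21.2 · 1.97

41.7640 EBC


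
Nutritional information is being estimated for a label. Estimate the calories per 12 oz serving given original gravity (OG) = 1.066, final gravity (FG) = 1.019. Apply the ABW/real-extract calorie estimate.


ABW = (OG−FG)·131.25·0.79/FG;  °P = 259 − 259/SG (for OG→OE and FG→AE);  RE = 0.1808·OE + 0.8192·AE;  Cal = (6.9·ABW + 4·(RE−0.1))·FG·3.55
ABW = (1.066 − 1.019)·131.25·0.79/1.019 = 4.7824
OE = 259 − 259/1.066 = 16.0356 °P
AE = 259 − 259/1.019 = 4.8292 °P
RE = 0.1808·16.0356 + 0.8192·4.8292 = 6.8554 °P
Cal = (6.9·4.7824 + 4·(6.8554−0.1))·1.019·3.55

217.1205 kcal


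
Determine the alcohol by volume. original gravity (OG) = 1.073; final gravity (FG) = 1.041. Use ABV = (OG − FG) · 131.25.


ABV = (1.073 − 1.041) · 131.25

4.2000 % ABV


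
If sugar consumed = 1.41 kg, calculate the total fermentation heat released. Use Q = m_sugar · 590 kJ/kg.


Q = 1.41 · 590

831.9000 kJ


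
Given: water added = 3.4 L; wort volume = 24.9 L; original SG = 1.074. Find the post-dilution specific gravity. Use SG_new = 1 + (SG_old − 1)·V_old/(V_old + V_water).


pts = (1.074 − 1)·1000·24.9/(24.9 + 3.4) = 65.1095
SG_new = 1 + 65.1095/1000

1.0651


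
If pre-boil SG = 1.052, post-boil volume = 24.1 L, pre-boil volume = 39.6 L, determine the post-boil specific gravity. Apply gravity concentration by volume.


SG_post = 1 + (SG_pre − 1)·V_pre/V_post
pts_pre = (1.052 − 1)·1000 = 52.0000
pts_post = 52.0000·39.6/24.1 = 85.4440
SG_post = 1 + 85.4440/1000

1.0854


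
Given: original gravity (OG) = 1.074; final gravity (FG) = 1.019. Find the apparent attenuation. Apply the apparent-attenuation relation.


AA = (OG − FG)/(OG − 1) · 100
AA = (1.074 − 1.019)/(1.074 − 1) · 100

74.3243 %


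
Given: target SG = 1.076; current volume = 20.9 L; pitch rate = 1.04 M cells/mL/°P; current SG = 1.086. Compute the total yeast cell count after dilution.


V_w = V·((SG_c−1)/(SG_t−1)−1);  °P = 259 − 259/SG_t;  cells = rate·(V+V_w)·°P
V_w = 20.9·((1.086−1)/(1.076−1)−1) = 2.7500
V_final = 20.9 + 2.7500 = 23.6500
°P = 259 − 259/1.076 = 18.2937
cells = 1.04·23.6500·18.2937

449.9514 billion cells


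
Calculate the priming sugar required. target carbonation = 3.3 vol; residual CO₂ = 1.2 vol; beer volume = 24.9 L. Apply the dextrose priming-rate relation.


sugar = (target − residual)·4.0·V
sugar = (3.3 − 1.2)·4.0·24.9

209.1600 g


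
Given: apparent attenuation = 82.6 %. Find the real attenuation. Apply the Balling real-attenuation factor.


RA = AA · 0.8192
RA = 82.6 · 0.8192

67.6659 %


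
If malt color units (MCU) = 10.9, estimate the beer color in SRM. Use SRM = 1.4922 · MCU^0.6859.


SRM = 1.4922 · 10.9^0.6859

7.6806 SRM


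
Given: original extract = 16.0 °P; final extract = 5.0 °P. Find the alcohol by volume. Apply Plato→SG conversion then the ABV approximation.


SG = 259/(259 − P);  ABV = (OG − FG)·131.25
OG = 259/(259 − 16.0) = 1.0658
FG = 259/(259 − 5.0) = 1.0197
ABV = (1.0658 − 1.0197)·131.25

6.0583 % ABV


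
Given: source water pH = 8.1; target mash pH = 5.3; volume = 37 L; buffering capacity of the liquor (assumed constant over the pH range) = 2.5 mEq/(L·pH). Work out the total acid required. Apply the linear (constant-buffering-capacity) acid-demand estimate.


acid = buffering capacity · (pH_source − pH_target) · V
acid = 2.5 · (8.1 − 5.3) · 37

259.0000 mEq


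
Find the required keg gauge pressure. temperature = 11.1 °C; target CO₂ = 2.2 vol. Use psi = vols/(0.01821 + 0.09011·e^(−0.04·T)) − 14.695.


psi = 2.2/(0.01821 + 0.09011·e^(−0.04·11.1)) − 14.695

14.2476 psi


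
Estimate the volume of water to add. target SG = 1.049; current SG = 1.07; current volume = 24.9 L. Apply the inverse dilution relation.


V_water = V·((SG_curr − 1)/(SG_target − 1) − 1)
V_water = 24.9·((1.07 − 1)/(1.049 − 1) − 1)

10.6714 L


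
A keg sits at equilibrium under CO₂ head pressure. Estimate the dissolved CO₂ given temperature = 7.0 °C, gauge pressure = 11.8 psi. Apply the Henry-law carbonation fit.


vols = (P + 14.695)·(0.01821 + 0.09011·e^(−0.04·T))
vols = (11.8 + 14.695)·(0.01821 + 0.09011·e^(−0.04·7.0))

2.2869 volumes


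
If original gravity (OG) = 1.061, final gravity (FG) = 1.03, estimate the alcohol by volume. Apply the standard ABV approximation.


ABV = (OG − FG) · 131.25
ABV = (1.061 − 1.03) · 131.25

4.0687 % ABV


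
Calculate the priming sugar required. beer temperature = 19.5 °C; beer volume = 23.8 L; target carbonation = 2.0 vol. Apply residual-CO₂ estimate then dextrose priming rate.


residual = 14.695·(0.01821 + 0.09011·e^(−0.04·T));  sugar = (target − residual)·4.0·V
residual = 14.695·(0.01821 + 0.09011·e^(−0.04·19.5)) = 0.8746
sugar = (2.0 − 0.8746)·4.0·23.8

107.1379 g


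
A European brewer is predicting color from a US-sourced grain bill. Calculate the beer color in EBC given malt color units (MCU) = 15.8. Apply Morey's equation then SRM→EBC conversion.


SRM = 1.4922·MCU^0.6859;  EBC = SRM·1.97
SRM = 1.4922·15.8^0.6859 = 9.9080
EBC = 9.9080·1.97

19.5188 EBC


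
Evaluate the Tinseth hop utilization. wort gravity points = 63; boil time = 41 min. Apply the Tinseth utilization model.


U = 1.65·0.000125^(GP/1000) · (1 − e^(−0.04·t))/4.15
bigness = 1.65·0.000125^(63/1000) = 0.9367
boil_factor = (1 − e^(−0.04·41))/4.15 = 0.1942
U = 0.9367 · 0.1942

0.1819


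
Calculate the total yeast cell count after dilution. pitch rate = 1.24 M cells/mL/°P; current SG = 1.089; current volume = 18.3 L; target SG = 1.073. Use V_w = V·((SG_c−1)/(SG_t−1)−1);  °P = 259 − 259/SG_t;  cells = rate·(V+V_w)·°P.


V_w = 18.3·((1.089−1)/(1.073−1)−1) = 4.0110
V_final = 18.3 + 4.0110 = 22.3110
°P = 259 − 259/1.073 = 17.6207
cells = 1.24·22.3110·17.6207

487.4868 billion cells


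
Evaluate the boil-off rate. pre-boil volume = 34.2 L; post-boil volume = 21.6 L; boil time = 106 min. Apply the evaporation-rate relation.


rate = (V_pre − V_post) / (t_min/60)
rate = (34.2 − 21.6) / (106/60)

7.1321 L/hr


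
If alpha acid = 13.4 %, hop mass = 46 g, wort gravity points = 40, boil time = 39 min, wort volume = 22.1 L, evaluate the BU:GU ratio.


U = 1.65·0.000125^(GP/1000)·(1−e^(−0.04t))/4.15;  IBU = (α/100)·m·U·1000/V;  BU:GU = IBU/GP
U = 1.65·0.000125^(40/1000)·(1−e^(−0.04·39))/4.15 = 0.2192
IBU = (13.4/100)·46·0.2192·1000/22.1 = 61.1413
BU:GU = 61.1413/40

1.5285


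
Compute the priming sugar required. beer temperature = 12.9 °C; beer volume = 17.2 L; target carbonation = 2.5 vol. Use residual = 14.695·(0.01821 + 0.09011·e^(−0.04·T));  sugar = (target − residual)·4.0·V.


residual = 14.695·(0.01821 + 0.09011·e^(−0.04·12.9)) = 1.0580
sugar = (2.5 − 1.0580)·4.0·17.2

99.2099 g


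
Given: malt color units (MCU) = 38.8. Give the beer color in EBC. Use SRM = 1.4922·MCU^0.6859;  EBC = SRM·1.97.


SRM = 1.4922·38.8^0.6859 = 18.3488
EBC = 18.3488·1.97

36.1471 EBC


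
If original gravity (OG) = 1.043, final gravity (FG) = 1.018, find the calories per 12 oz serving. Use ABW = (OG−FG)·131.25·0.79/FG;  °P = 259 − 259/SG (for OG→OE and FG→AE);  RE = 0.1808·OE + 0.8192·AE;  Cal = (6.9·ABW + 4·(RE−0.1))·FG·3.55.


ABW = (1.043 − 1.018)·131.25·0.79/1.018 = 2.5464
OE = 259 − 259/1.043 = 10.6779 °P
AE = 259 − 259/1.018 = 4.5796 °P
RE = 0.1808·10.6779 + 0.8192·4.5796 = 5.6821 °P
Cal = (6.9·2.5464 + 4·(5.6821−0.1))·1.018·3.55

144.1888 kcal


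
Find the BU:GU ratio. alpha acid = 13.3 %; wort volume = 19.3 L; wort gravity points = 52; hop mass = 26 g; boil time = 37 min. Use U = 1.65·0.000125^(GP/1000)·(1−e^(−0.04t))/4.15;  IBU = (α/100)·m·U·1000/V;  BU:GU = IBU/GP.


U = 1.65·0.000125^(52/1000)·(1−e^(−0.04·37))/4.15 = 0.1924
IBU = (13.3/100)·26·0.1924·1000/19.3 = 34.4797
BU:GU = 34.4797/52

0.6631


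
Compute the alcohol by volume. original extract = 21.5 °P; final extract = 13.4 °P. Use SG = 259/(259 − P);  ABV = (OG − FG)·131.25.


OG = 259/(259 − 21.5) = 1.0905
FG = 259/(259 − 13.4) = 1.0546
ABV = (1.0905 − 1.0546)·131.25

4.7205 % ABV


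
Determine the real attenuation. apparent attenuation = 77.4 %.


RA = AA · 0.8192
RA = 77.4 · 0.8192

63.4061 %


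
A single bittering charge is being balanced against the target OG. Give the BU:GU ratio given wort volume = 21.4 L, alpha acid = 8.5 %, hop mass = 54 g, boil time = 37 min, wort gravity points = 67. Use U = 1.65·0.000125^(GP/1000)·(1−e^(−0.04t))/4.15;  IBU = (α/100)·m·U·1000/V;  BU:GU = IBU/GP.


U = 1.65·0.000125^(67/1000)·(1−e^(−0.04·37))/4.15 = 0.1682
IBU = (8.5/100)·54·0.1682·1000/21.4 = 36.0702
BU:GU = 36.0702/67

0.5384
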